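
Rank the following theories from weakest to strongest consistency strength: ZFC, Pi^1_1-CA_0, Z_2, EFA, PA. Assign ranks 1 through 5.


Ordering by consistency strength:
1. EFA
2. PA
3. Pi^1_1-CA_0
4. Z_2
5. ZFC


ZFC=5, Pi^1_1-CA_0=3, Z_2=4, EFA=1, PA=2


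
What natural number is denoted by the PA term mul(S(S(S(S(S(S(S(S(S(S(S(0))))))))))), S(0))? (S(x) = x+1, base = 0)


mul(S^11(0), S^1(0)):
S^11(0) = 11
S^1(0) = 1
11 * 1 = 11

11


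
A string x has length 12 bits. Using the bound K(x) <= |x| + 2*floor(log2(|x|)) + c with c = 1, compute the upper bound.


floor(log2(12)) = 3
2 * 3 = 6
K(x) <= 12 + 6 + 1 = 19

19


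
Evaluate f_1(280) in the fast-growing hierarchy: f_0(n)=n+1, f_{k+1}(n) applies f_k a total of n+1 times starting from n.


f_1(280) = f_0^281(280)
f_0 adds 1 each time, applied 281 times.
f_1(280) = 280 + 281 = 561

561


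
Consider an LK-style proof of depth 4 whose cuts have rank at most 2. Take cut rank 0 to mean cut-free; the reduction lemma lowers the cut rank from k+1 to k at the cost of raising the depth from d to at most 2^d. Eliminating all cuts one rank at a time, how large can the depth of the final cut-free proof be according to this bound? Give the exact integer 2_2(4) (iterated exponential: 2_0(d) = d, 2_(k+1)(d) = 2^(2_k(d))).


Each rank reduction sends depth d to at most 2^d; cut rank r needs r reductions.
2_0(4) = 4
2_1(4) = 2^4 = 16
2_2(4) = 2^16 = 65536
Cut-free depth bound = 65536

65536


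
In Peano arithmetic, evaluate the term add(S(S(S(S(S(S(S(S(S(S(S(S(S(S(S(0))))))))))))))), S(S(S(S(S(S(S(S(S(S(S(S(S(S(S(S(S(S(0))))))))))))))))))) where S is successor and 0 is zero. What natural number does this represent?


add(S^15(0), S^18(0)):
S^15(0) = 15
S^18(0) = 18
15 + 18 = 33

33


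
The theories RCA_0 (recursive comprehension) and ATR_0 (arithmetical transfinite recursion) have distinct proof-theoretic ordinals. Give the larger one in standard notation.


Proof-theoretic ordinal of RCA_0 (recursive comprehension): omega^omega
Proof-theoretic ordinal of ATR_0 (arithmetical transfinite recursion): Gamma_0
Comparing: omega^omega < Gamma_0.
The larger ordinal is Gamma_0 (from ATR_0 (arithmetical transfinite recursion)).

Gamma_0


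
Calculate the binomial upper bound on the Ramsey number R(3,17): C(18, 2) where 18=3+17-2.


R(3,17) <= C(3+17-2, 3-1) = C(18, 2)
C(18, 2) = 18! / (2! * 16!)
= 153

153


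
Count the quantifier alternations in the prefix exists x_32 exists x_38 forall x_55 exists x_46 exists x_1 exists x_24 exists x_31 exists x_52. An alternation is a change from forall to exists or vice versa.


Walk the prefix and count type changes:
  position 1: exists -> exists
  position 2: exists -> forall <-- alternation
  position 3: forall -> exists <-- alternation
  position 4: exists -> exists
  position 5: exists -> exists
  position 6: exists -> exists
  position 7: exists -> exists
Total alternations = 2

2


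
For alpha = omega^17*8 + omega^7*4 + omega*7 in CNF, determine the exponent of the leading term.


CNF: omega^17*8 + omega^7*4 + omega*7
The leading term is omega^17*8, which has exponent 17.

17


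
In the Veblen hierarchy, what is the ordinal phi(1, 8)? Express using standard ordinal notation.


phi(1, 8):
phi(1, beta) = epsilon_beta (the beta-th epsilon number).
phi(1, 8) = epsilon_8

epsilon_8


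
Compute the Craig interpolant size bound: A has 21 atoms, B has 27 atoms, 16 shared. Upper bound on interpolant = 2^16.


Shared atoms = 16
Craig interpolant size bound = 2^16
= 65536

65536


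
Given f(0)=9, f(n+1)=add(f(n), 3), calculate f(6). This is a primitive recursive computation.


f(0) = 9
f(1) = add(f(0), 3) = add(9, 3) = 12
f(2) = add(f(1), 3) = add(12, 3) = 15
f(3) = add(f(2), 3) = add(15, 3) = 18
f(4) = add(f(3), 3) = add(18, 3) = 21
f(5) = add(f(4), 3) = add(21, 3) = 24
f(6) = add(f(5), 3) = add(24, 3) = 27


27


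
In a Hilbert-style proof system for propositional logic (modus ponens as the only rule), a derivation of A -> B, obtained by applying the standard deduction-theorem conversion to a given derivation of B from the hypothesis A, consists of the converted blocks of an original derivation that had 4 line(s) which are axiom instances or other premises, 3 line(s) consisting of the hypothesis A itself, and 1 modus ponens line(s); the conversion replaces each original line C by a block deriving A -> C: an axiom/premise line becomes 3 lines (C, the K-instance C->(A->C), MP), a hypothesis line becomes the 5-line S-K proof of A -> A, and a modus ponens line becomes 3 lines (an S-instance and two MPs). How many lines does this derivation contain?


Deduction-theorem conversion, block by block:
- 4 axiom/premise lines -> 3 lines each = 12
- 3 hypothesis lines -> 5 lines each (identity proof A->A) = 15
- 1 MP lines -> 3 lines each (S-instance, MP, MP) = 3
Total = 12 + 15 + 3 = 30 lines.

30


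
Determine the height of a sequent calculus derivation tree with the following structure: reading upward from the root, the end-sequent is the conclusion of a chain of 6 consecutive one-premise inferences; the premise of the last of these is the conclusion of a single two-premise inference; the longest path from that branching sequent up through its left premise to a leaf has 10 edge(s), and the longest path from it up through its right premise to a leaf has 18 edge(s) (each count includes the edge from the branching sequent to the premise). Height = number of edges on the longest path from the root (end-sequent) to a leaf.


Longest path through the left premise: 10 edges (measured from the branching sequent)
Longest path through the right premise: 18 edges
Height of the subtree rooted at the branching sequent: max(10, 18) = 18
The branching sequent sits 6 edges above the root (the chain of one-premise inferences), so height = 18 + 6 = 24

24


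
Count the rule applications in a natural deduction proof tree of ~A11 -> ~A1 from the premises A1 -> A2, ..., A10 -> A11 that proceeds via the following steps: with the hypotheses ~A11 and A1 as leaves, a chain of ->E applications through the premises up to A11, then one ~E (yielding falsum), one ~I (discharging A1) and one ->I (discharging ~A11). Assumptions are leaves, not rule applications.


From hypothesis A1, 10 ->E steps along the 10 premises yield A11.
~E with hypothesis ~A11 gives falsum (1 node); ~I discharging A1 gives ~A1 (1 node); ->I discharging ~A11 gives the goal (1 node).
Total = 10 + 3 = 13 inference nodes.

13


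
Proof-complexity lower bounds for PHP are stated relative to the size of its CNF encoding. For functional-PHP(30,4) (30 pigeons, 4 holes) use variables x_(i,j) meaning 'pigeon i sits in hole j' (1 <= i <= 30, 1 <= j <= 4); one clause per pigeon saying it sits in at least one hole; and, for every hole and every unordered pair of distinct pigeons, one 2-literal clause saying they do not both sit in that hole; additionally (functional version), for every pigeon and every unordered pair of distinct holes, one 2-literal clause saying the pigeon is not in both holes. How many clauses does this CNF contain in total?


functional-PHP(30,4): 30 pigeons, 4 holes, 30*4 = 120 variables.
- pigeon clauses: one per pigeon -> 30 clauses
- hole clauses: 4 holes * C(30,2) = 4 * 435 -> 1740 clauses
- functional clauses: 30 pigeons * C(4,2) = 30 * 6 -> 180 clauses
Total clauses = 30 + 1740 + 180 = 1950

1950


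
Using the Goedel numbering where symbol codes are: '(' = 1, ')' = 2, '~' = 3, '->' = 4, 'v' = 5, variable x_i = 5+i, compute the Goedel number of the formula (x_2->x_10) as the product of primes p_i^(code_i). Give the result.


Formula: (x_2->x_10)
Symbol codes: [1, 7, 4, 15, 2]
Primes: [2, 3, 5, 7, 11]
p_1^1 = 2^1 = 2
p_2^7 = 3^7 = 2187
p_3^4 = 5^4 = 625
p_4^15 = 7^15 = 4747561509943
p_5^2 = 11^2 = 121
Product = 1570416199614607826250

1570416199614607826250


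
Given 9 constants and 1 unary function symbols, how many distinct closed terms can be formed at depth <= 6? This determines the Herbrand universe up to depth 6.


Herbrand terms by depth:
Depth 0: 9 constants
Depth 1: 9 new terms (running total: 18)
Depth 2: 9 new terms (running total: 27)
Depth 3: 9 new terms (running total: 36)
Depth 4: 9 new terms (running total: 45)
Depth 5: 9 new terms (running total: 54)
Depth 6: 9 new terms (running total: 63)
Total distinct ground terms = 63

63


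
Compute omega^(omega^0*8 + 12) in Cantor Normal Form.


omega^(omega^0*8 + 12):
omega^0 = 1, so the exponent is 8 + 12 = 20 (finite ordinal addition).
Result = omega^20, already a single CNF term.

omega^20


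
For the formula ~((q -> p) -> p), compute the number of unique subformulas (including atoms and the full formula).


Formula: ~((q -> p) -> p)
Subformulas found:
  1. q
  2. p
  3. (q -> p)
  4. ((q -> p) -> p)
  5. ~((q -> p) -> p)
Total distinct subformulas = 5

5


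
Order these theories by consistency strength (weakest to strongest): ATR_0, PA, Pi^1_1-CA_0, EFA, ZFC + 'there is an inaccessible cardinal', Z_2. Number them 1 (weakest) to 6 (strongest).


Ordering by consistency strength:
1. EFA
2. PA
3. ATR_0
4. Pi^1_1-CA_0
5. Z_2
6. ZFC + 'there is an inaccessible cardinal'


ATR_0=3, PA=2, Pi^1_1-CA_0=4, EFA=1, ZFC + 'there is an inaccessible cardinal'=6, Z_2=5


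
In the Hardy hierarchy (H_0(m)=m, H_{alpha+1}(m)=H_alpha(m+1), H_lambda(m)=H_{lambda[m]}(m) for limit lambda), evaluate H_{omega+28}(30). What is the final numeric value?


H_{omega+28}(30):
Unwind the 28 successor steps: H_{omega+28}(30) = H_omega(30+28) = H_omega(58).
H_omega(m) = H_m(m) = m + m = 2m.
Result = 2 * 58 = 116

116


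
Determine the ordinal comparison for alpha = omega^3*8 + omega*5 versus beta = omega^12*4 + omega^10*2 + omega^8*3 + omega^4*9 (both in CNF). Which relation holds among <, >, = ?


Compare term by term from highest exponent:
alpha = omega^3*8 + omega*5
beta = omega^12*4 + omega^10*2 + omega^8*3 + omega^4*9
Term 1: alpha has omega^3*8, beta has omega^12*4
Term 2: alpha has omega^1*5, beta has omega^10*2
Term 3: alpha has omega^0*0, beta has omega^8*3
Term 4: alpha has omega^0*0, beta has omega^4*9
Result: alpha < beta

alpha < beta


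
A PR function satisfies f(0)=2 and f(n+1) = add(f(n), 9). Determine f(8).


f(0) = 2
f(1) = add(f(0), 9) = add(2, 9) = 11
f(2) = add(f(1), 9) = add(11, 9) = 20
f(3) = add(f(2), 9) = add(20, 9) = 29
f(4) = add(f(3), 9) = add(29, 9) = 38
f(5) = add(f(4), 9) = add(38, 9) = 47
f(6) = add(f(5), 9) = add(47, 9) = 56
f(7) = add(f(6), 9) = add(56, 9) = 65
f(8) = add(f(7), 9) = add(65, 9) = 74


74


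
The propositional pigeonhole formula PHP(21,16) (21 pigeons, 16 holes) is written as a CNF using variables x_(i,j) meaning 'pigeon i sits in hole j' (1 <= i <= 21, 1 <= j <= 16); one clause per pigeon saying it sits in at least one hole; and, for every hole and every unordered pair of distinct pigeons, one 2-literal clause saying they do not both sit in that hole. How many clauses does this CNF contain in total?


PHP(21,16): 21 pigeons, 16 holes, 21*16 = 336 variables.
- pigeon clauses: one per pigeon -> 21 clauses
- hole clauses: 16 holes * C(21,2) = 16 * 210 -> 3360 clauses
Total clauses = 21 + 3360 = 3381

3381


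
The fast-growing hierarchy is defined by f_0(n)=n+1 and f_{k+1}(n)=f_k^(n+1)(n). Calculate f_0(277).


f_0(277) = 277 + 1 = 278

278


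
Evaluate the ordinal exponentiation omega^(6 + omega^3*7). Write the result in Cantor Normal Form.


omega^(6 + omega^3*7):
In ordinal addition a term is absorbed by a following term of strictly larger exponent: 0 < 3, so 6 + omega^3*7 = omega^3*7.
omega raised to a CNF ordinal is a single CNF term: Result = omega^(omega^3*7)

omega^(omega^3*7)


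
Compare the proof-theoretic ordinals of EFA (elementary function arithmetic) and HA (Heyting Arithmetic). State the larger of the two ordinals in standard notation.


Proof-theoretic ordinal of EFA (elementary function arithmetic): omega^3
Proof-theoretic ordinal of HA (Heyting Arithmetic): epsilon_0
Comparing: omega^3 < epsilon_0.
The larger ordinal is epsilon_0 (from HA (Heyting Arithmetic)).

epsilon_0


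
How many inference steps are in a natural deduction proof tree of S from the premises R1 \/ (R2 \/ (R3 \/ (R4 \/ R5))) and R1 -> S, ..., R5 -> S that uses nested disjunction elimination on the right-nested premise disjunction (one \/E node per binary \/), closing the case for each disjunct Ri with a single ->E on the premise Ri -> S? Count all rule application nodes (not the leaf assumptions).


The premise R1 \/ (R2 \/ (R3 \/ (R4 \/ R5))) contains 5 disjuncts, hence 4 binary \/ connectives.
- Each binary \/ is eliminated once: 4 \/E nodes.
- Each of the 5 cases Ri derives S by one ->E with Ri -> S: 5 ->E nodes.
Total = 4 + 5 = 9

9


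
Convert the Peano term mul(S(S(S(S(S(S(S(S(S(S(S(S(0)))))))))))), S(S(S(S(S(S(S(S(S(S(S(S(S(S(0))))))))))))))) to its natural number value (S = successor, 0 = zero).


mul(S^12(0), S^14(0)):
S^12(0) = 12
S^14(0) = 14
12 * 14 = 168

168


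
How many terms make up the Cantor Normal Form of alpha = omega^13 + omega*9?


CNF: omega^13 + omega*9
Count the summands separated by '+':
  term 1: omega^13
  term 2: omega*9
Total terms = 2

2


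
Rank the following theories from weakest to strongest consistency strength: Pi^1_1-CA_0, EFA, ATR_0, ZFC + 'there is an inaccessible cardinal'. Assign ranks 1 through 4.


Ordering by consistency strength:
1. EFA
2. ATR_0
3. Pi^1_1-CA_0
4. ZFC + 'there is an inaccessible cardinal'


Pi^1_1-CA_0=3, EFA=1, ATR_0=2, ZFC + 'there is an inaccessible cardinal'=4


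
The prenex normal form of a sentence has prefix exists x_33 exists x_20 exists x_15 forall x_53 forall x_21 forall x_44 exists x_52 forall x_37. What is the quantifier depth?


Quantifier prefix has 8 quantifier symbols.
Quantifier depth = 8

8


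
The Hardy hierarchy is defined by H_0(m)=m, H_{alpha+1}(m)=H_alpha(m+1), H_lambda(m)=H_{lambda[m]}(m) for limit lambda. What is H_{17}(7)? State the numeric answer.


H_17(7):
For finite ordinals k, H_k(n) = n + k (each successor step adds 1).
H_17(7) = 7 + 17 = 24

24


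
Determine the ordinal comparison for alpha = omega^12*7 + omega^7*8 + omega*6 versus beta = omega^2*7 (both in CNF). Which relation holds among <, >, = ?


Compare term by term from highest exponent:
alpha = omega^12*7 + omega^7*8 + omega*6
beta = omega^2*7
Term 1: alpha has omega^12*7, beta has omega^2*7
Term 2: alpha has omega^7*8, beta has omega^0*0
Term 3: alpha has omega^1*6, beta has omega^0*0
Result: alpha > beta

alpha > beta


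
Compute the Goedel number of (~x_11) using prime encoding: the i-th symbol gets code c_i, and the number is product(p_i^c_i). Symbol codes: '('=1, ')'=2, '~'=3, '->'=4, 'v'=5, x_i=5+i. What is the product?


Formula: (~x_11)
Symbol codes: [1, 3, 16, 2]
Primes: [2, 3, 5, 7]
p_1^1 = 2^1 = 2
p_2^3 = 3^3 = 27
p_3^16 = 5^16 = 152587890625
p_4^2 = 7^2 = 49
Product = 403747558593750

403747558593750


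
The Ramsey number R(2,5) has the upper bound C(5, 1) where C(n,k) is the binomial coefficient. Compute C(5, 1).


R(2,5) <= C(2+5-2, 2-1) = C(5, 1)
C(5, 1) = 5! / (1! * 4!)
= 5

5


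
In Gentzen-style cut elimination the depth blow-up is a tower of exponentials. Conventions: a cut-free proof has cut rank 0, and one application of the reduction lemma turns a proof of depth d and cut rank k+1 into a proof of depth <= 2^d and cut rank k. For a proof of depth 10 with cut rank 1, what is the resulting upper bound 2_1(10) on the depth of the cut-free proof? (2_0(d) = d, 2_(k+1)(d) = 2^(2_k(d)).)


Each rank reduction sends depth d to at most 2^d; cut rank r needs r reductions.
2_0(10) = 10
2_1(10) = 2^10 = 1024
Cut-free depth bound = 1024

1024


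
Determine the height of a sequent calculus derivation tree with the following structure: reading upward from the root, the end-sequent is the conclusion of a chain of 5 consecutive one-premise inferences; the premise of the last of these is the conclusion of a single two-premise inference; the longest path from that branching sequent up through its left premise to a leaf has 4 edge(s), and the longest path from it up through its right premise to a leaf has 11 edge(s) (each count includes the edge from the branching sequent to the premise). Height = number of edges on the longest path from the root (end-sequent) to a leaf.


Longest path through the left premise: 4 edges (measured from the branching sequent)
Longest path through the right premise: 11 edges
Height of the subtree rooted at the branching sequent: max(4, 11) = 11
The branching sequent sits 5 edges above the root (the chain of one-premise inferences), so height = 11 + 5 = 16

16


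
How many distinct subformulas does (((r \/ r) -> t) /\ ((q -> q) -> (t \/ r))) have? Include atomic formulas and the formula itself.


Formula: (((r \/ r) -> t) /\ ((q -> q) -> (t \/ r)))
Subformulas found:
  1. q
  2. r
  3. t
  4. (r \/ r)
  5. (q -> q)
  6. (t \/ r)
  7. ((r \/ r) -> t)
  8. ((q -> q) -> (t \/ r))
  9. (((r \/ r) -> t) /\ ((q -> q) -> (t \/ r)))
Total distinct subformulas = 9

9


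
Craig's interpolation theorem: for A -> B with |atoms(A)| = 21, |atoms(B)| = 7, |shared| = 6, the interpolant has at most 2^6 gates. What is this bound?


Shared atoms = 6
Craig interpolant size bound = 2^6
= 64

64


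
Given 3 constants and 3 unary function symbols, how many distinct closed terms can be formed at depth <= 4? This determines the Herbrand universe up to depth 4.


Herbrand terms by depth:
Depth 0: 3 constants
Depth 1: 9 new terms (running total: 12)
Depth 2: 27 new terms (running total: 39)
Depth 3: 81 new terms (running total: 120)
Depth 4: 243 new terms (running total: 363)
Total distinct ground terms = 363

363


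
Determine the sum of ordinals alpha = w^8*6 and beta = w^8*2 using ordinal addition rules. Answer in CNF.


Ordinal addition w^8*6 + w^8*2:
Both terms have the same exponent 8.
w^e*c + w^e*d = w^e*(c+d).
Result = w^8*(6+2) = w^8*8

w^8*8


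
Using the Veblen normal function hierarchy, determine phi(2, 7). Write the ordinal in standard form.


phi(2, 7):
phi(2, beta) = zeta_beta (the beta-th zeta number, fixed point of epsilon).
phi(2, 7) = zeta_7

zeta_7


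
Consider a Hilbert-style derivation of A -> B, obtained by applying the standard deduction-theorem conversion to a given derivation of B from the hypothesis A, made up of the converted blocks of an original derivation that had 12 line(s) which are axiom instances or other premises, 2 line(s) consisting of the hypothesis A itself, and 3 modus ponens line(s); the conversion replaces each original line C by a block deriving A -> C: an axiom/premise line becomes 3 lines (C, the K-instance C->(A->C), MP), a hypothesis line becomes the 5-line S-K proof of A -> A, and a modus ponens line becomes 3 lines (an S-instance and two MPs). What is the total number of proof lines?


Deduction-theorem conversion, block by block:
- 12 axiom/premise lines -> 3 lines each = 36
- 2 hypothesis lines -> 5 lines each (identity proof A->A) = 10
- 3 MP lines -> 3 lines each (S-instance, MP, MP) = 9
Total = 36 + 10 + 9 = 55 lines.

55


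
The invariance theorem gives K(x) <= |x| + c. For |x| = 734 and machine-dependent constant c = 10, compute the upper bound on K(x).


K(x) <= |x| + c = 734 + 10 = 744

744


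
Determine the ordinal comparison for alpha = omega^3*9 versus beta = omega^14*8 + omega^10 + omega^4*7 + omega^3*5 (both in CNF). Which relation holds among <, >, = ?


Compare term by term from highest exponent:
alpha = omega^3*9
beta = omega^14*8 + omega^10 + omega^4*7 + omega^3*5
Term 1: alpha has omega^3*9, beta has omega^14*8
Term 2: alpha has omega^0*0, beta has omega^10*1
Term 3: alpha has omega^0*0, beta has omega^4*7
Term 4: alpha has omega^0*0, beta has omega^3*5
Result: alpha < beta

alpha < beta


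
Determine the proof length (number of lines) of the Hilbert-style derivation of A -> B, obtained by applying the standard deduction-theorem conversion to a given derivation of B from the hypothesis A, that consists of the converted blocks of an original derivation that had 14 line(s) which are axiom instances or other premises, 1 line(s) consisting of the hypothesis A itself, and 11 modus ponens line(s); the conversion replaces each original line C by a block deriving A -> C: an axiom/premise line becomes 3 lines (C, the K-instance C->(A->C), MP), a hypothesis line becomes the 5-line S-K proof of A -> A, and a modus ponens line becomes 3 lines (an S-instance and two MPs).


Deduction-theorem conversion, block by block:
- 14 axiom/premise lines -> 3 lines each = 42
- 1 hypothesis lines -> 5 lines each (identity proof A->A) = 5
- 11 MP lines -> 3 lines each (S-instance, MP, MP) = 33
Total = 42 + 5 + 33 = 80 lines.

80


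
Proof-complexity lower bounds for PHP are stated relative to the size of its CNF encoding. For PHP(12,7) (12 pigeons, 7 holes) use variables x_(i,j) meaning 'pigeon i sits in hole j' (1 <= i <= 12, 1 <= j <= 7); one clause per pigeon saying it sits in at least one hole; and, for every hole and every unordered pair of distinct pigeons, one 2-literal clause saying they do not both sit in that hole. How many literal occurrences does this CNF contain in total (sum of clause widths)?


PHP(12,7): 12 pigeons, 7 holes, 12*7 = 84 variables.
- pigeon clauses: one per pigeon -> 12 clauses of width 7 -> 84 literals
- hole clauses: 7 holes * C(12,2) = 7 * 66 -> 462 clauses of width 2 -> 924 literals
Total literal occurrences = 84 + 924 = 1008

1008


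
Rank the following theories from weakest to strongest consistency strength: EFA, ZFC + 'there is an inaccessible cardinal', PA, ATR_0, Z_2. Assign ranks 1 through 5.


Ordering by consistency strength:
1. EFA
2. PA
3. ATR_0
4. Z_2
5. ZFC + 'there is an inaccessible cardinal'


EFA=1, ZFC + 'there is an inaccessible cardinal'=5, PA=2, ATR_0=3, Z_2=4


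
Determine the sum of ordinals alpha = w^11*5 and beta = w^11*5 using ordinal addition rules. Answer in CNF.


Ordinal addition w^11*5 + w^11*5:
Both terms have the same exponent 11.
w^e*c + w^e*d = w^e*(c+d).
Result = w^11*(5+5) = w^11*10

w^11*10


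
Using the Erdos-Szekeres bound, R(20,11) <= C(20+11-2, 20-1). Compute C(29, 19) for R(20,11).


R(20,11) <= C(20+11-2, 20-1) = C(29, 19)
C(29, 19) = 29! / (19! * 10!)
= 20030010

20030010


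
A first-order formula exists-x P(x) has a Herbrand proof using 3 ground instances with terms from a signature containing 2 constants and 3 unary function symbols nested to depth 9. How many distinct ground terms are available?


Herbrand terms by depth:
Depth 0: 2 constants
Depth 1: 6 new terms (running total: 8)
Depth 2: 18 new terms (running total: 26)
Depth 3: 54 new terms (running total: 80)
Depth 4: 162 new terms (running total: 242)
Depth 5: 486 new terms (running total: 728)
Depth 6: 1458 new terms (running total: 2186)
Depth 7: 4374 new terms (running total: 6560)
Depth 8: 13122 new terms (running total: 19682)
Depth 9: 39366 new terms (running total: 59048)
Total distinct ground terms = 59048

59048


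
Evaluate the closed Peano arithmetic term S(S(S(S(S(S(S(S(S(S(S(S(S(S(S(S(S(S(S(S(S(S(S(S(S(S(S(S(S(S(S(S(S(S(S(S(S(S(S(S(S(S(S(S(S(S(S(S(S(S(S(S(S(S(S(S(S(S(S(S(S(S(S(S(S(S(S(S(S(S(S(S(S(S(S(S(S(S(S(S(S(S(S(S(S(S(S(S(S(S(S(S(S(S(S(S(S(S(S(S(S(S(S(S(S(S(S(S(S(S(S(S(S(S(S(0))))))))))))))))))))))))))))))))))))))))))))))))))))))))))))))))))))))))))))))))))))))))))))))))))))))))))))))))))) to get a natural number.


Counting successors applied to 0:
115 applications of S to 0 = 115

115


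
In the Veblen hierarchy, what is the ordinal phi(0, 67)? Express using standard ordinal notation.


phi(0, 67):
phi(0, beta) = omega^beta by definition.
phi(0, 67) = omega^67

omega^67


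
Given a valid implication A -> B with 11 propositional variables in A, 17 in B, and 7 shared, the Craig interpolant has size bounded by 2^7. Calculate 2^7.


Shared atoms = 7
Craig interpolant size bound = 2^7
= 128

128


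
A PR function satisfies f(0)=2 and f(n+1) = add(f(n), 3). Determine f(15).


f(0) = 2
f(1) = add(f(0), 3) = add(2, 3) = 5
f(2) = add(f(1), 3) = add(5, 3) = 8
f(3) = add(f(2), 3) = add(8, 3) = 11
f(4) = add(f(3), 3) = add(11, 3) = 14
f(5) = add(f(4), 3) = add(14, 3) = 17
f(6) = add(f(5), 3) = add(17, 3) = 20
f(7) = add(f(6), 3) = add(20, 3) = 23
f(8) = add(f(7), 3) = add(23, 3) = 26
f(9) = add(f(8), 3) = add(26, 3) = 29
f(10) = add(f(9), 3) = add(29, 3) = 32
f(11) = add(f(10), 3) = add(32, 3) = 35
f(12) = add(f(11), 3) = add(35, 3) = 38
f(13) = add(f(12), 3) = add(38, 3) = 41
f(14) = add(f(13), 3) = add(41, 3) = 44
f(15) = add(f(14), 3) = add(44, 3) = 47


47


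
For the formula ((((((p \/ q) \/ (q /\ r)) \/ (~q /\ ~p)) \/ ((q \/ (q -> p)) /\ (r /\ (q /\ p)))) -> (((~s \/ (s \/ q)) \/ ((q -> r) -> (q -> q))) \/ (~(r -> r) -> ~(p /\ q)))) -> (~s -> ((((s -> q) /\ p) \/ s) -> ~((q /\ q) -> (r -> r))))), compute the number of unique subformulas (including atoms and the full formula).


Formula: ((((((p \/ q) \/ (q /\ r)) \/ (~q /\ ~p)) \/ ((q \/ (q -> p)) /\ (r /\ (q /\ p)))) -> (((~s \/ (s \/ q)) \/ ((q -> r) -> (q -> q))) \/ (~(r -> r) -> ~(p /\ q)))) -> (~s -> ((((s -> q) /\ p) \/ s) -> ~((q /\ q) -> (r -> r)))))
Subformulas found:
  1. r
  2. p
  3. q
  4. s
  5. ~p
  6. ~s
  7. ~q
  8. (q /\ p)
  9. (p /\ q)
  10. (q /\ q)
  11. (q -> p)
  12. (r -> r)
  13. (s \/ q)
  14. (q -> q)
  15. (q -> r)
  16. (q /\ r)
  17. (p \/ q)
  18. (s -> q)
  19. ~(p /\ q)
  20. ~(r -> r)
  21. (~q /\ ~p)
  22. ((s -> q) /\ p)
  23. (q \/ (q -> p))
  24. (r /\ (q /\ p))
  25. (~s \/ (s \/ q))
  26. (((s -> q) /\ p) \/ s)
  27. ((p \/ q) \/ (q /\ r))
  28. ((q /\ q) -> (r -> r))
  29. ((q -> r) -> (q -> q))
  30. ~((q /\ q) -> (r -> r))
  31. (~(r -> r) -> ~(p /\ q))
  32. ((q \/ (q -> p)) /\ (r /\ (q /\ p)))
  33. (((p \/ q) \/ (q /\ r)) \/ (~q /\ ~p))
  34. ((~s \/ (s \/ q)) \/ ((q -> r) -> (q -> q)))
  35. ((((s -> q) /\ p) \/ s) -> ~((q /\ q) -> (r -> r)))
  36. (~s -> ((((s -> q) /\ p) \/ s) -> ~((q /\ q) -> (r -> r))))
  37. (((~s \/ (s \/ q)) \/ ((q -> r) -> (q -> q))) \/ (~(r -> r) -> ~(p /\ q)))
  38. ((((p \/ q) \/ (q /\ r)) \/ (~q /\ ~p)) \/ ((q \/ (q -> p)) /\ (r /\ (q /\ p))))
  39. (((((p \/ q) \/ (q /\ r)) \/ (~q /\ ~p)) \/ ((q \/ (q -> p)) /\ (r /\ (q /\ p)))) -> (((~s \/ (s \/ q)) \/ ((q -> r) -> (q -> q))) \/ (~(r -> r) -> ~(p /\ q))))
  40. ((((((p \/ q) \/ (q /\ r)) \/ (~q /\ ~p)) \/ ((q \/ (q -> p)) /\ (r /\ (q /\ p)))) -> (((~s \/ (s \/ q)) \/ ((q -> r) -> (q -> q))) \/ (~(r -> r) -> ~(p /\ q)))) -> (~s -> ((((s -> q) /\ p) \/ s) -> ~((q /\ q) -> (r -> r)))))
Total distinct subformulas = 40

40


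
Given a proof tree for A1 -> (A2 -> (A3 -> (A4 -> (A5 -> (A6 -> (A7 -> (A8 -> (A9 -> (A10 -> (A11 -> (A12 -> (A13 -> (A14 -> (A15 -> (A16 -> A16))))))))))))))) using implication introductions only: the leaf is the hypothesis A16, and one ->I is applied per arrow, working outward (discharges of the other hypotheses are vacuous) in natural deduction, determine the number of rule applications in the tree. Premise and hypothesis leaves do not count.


The formula has 16 arrows (->); its innermost consequent A16 is one of the antecedents,
so the proof starts from the hypothesis leaf A16 (not a rule application) and closes one arrow per ->I.
Building A1 -> (A2 -> (A3 -> (A4 -> (A5 -> (A6 -> (A7 -> (A8 -> (A9 -> (A10 -> (A11 -> (A12 -> (A13 -> (A14 -> (A15 -> (A16 -> A16))))))))))))))) therefore takes 16 nested implication introductions.
Total inference nodes = 16

16


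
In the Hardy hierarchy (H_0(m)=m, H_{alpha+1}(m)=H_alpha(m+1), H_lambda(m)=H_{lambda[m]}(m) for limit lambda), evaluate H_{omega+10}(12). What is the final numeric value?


H_{omega+10}(12):
Unwind the 10 successor steps: H_{omega+10}(12) = H_omega(12+10) = H_omega(22).
H_omega(m) = H_m(m) = m + m = 2m.
Result = 2 * 22 = 44

44


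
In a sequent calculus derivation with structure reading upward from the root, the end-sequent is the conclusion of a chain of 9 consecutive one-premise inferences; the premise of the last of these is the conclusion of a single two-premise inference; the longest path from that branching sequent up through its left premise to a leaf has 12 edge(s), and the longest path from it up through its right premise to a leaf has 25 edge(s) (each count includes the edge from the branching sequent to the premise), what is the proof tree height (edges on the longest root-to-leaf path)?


Longest path through the left premise: 12 edges (measured from the branching sequent)
Longest path through the right premise: 25 edges
Height of the subtree rooted at the branching sequent: max(12, 25) = 25
The branching sequent sits 9 edges above the root (the chain of one-premise inferences), so height = 25 + 9 = 34

34


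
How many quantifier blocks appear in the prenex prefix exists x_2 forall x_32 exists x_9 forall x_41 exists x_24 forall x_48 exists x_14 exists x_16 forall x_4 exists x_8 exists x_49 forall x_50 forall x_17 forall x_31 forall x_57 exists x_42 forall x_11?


Alternations = 11.
Blocks = alternations + 1 = 12

12


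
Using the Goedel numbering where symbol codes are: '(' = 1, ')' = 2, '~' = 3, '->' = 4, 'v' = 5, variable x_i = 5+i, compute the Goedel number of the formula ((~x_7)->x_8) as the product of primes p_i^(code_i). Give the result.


Formula: ((~x_7)->x_8)
Symbol codes: [1, 1, 3, 12, 2, 4, 13, 2]
Primes: [2, 3, 5, 7, 11, 13, 17, 19]
p_1^1 = 2^1 = 2
p_2^1 = 3^1 = 3
p_3^3 = 5^3 = 125
p_4^12 = 7^12 = 13841287201
p_5^2 = 11^2 = 121
p_6^4 = 13^4 = 28561
p_7^13 = 17^13 = 9904578032905937
p_8^2 = 19^2 = 361
Product = 128274314639668487393478790757705112750

128274314639668487393478790757705112750


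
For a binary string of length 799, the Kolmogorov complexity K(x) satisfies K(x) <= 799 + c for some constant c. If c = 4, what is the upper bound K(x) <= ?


K(x) <= |x| + c = 799 + 4 = 803

803


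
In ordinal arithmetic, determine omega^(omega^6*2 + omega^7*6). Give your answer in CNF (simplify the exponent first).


omega^(omega^6*2 + omega^7*6):
In ordinal addition a term is absorbed by a following term of strictly larger exponent: 6 < 7, so omega^6*2 + omega^7*6 = omega^7*6.
omega raised to a CNF ordinal is a single CNF term: Result = omega^(omega^7*6)

omega^(omega^7*6)


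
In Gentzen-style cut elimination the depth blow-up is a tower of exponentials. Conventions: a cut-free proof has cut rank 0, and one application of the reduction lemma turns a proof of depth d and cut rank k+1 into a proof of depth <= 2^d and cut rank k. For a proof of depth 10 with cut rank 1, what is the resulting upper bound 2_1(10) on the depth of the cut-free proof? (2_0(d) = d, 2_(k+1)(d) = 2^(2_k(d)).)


Each rank reduction sends depth d to at most 2^d; cut rank r needs r reductions.
2_0(10) = 10
2_1(10) = 2^10 = 1024
Cut-free depth bound = 1024

1024


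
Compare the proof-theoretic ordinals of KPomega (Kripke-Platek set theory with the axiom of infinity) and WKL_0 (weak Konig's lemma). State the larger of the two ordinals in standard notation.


Proof-theoretic ordinal of KPomega (Kripke-Platek set theory with the axiom of infinity): psi_0(epsilon_{Omega+1})
Proof-theoretic ordinal of WKL_0 (weak Konig's lemma): omega^omega
Comparing: omega^omega < psi_0(epsilon_{Omega+1}).
The larger ordinal is psi_0(epsilon_{Omega+1}) (from KPomega (Kripke-Platek set theory with the axiom of infinity)).

psi_0(epsilon_{Omega+1})


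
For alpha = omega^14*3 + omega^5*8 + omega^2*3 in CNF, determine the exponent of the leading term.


CNF: omega^14*3 + omega^5*8 + omega^2*3
The leading term is omega^14*3, which has exponent 14.

14


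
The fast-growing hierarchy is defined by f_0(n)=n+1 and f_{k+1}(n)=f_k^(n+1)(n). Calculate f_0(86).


f_0(86) = 86 + 1 = 87

87


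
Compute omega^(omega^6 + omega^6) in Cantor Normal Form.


omega^(omega^6 + omega^6):
Both terms of the exponent have the same exponent 6, so they merge: omega^6 + omega^6 = omega^6*(1+1) = omega^6*2.
omega raised to a CNF ordinal is a single CNF term: Result = omega^(omega^6*2)

omega^(omega^6*2)


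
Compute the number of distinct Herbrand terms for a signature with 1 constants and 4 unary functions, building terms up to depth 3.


Herbrand terms by depth:
Depth 0: 1 constants
Depth 1: 4 new terms (running total: 5)
Depth 2: 16 new terms (running total: 21)
Depth 3: 64 new terms (running total: 85)
Total distinct ground terms = 85

85


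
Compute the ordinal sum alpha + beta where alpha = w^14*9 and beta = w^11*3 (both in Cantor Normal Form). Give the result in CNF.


Ordinal addition w^14*9 + w^11*3:
Leading exponent of alpha (14) > leading exponent of beta (11).
Since alpha's term has higher exponent than beta's leading term,
the sum is simply alpha followed by beta.
Result = w^14*9 + w^11*3

w^14*9 + w^11*3


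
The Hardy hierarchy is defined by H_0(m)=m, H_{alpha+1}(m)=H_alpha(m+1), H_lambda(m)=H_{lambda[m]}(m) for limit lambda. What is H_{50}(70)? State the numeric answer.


H_50(70):
For finite ordinals k, H_k(n) = n + k (each successor step adds 1).
H_50(70) = 70 + 50 = 120

120


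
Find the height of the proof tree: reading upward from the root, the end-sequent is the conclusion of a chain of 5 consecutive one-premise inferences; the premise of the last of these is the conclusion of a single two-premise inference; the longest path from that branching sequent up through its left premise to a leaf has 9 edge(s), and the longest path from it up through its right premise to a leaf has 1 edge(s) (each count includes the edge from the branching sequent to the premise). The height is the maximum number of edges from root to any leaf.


Longest path through the left premise: 9 edges (measured from the branching sequent)
Longest path through the right premise: 1 edges
Height of the subtree rooted at the branching sequent: max(9, 1) = 9
The branching sequent sits 5 edges above the root (the chain of one-premise inferences), so height = 9 + 5 = 14

14


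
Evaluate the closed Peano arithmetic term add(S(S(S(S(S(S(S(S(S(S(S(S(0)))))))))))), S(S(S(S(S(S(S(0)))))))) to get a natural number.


add(S^12(0), S^7(0)):
S^12(0) = 12
S^7(0) = 7
12 + 7 = 19

19


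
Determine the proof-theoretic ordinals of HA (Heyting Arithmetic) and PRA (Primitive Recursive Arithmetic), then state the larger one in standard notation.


Proof-theoretic ordinal of HA (Heyting Arithmetic): epsilon_0
Proof-theoretic ordinal of PRA (Primitive Recursive Arithmetic): omega^omega
Comparing: omega^omega < epsilon_0.
The larger ordinal is epsilon_0 (from HA (Heyting Arithmetic)).

epsilon_0


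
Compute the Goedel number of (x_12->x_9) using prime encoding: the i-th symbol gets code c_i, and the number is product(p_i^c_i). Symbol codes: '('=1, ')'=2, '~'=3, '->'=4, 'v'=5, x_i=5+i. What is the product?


Formula: (x_12->x_9)
Symbol codes: [1, 17, 4, 14, 2]
Primes: [2, 3, 5, 7, 11]
p_1^1 = 2^1 = 2
p_2^17 = 3^17 = 129140163
p_3^4 = 5^4 = 625
p_4^14 = 7^14 = 678223072849
p_5^2 = 11^2 = 121
Product = 13247358024434711076033750

13247358024434711076033750


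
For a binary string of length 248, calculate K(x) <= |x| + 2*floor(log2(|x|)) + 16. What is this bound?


floor(log2(248)) = 7
2 * 7 = 14
K(x) <= 248 + 14 + 16 = 278

278


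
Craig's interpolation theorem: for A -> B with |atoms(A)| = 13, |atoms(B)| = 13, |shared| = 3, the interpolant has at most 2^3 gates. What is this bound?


Shared atoms = 3
Craig interpolant size bound = 2^3
= 8

8


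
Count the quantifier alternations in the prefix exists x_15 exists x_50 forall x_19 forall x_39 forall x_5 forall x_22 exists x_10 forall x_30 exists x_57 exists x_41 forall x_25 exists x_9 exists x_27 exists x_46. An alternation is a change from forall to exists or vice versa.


Walk the prefix and count type changes:
  position 1: exists -> exists
  position 2: exists -> forall <-- alternation
  position 3: forall -> forall
  position 4: forall -> forall
  position 5: forall -> forall
  position 6: forall -> exists <-- alternation
  position 7: exists -> forall <-- alternation
  position 8: forall -> exists <-- alternation
  position 9: exists -> exists
  position 10: exists -> forall <-- alternation
  position 11: forall -> exists <-- alternation
  position 12: exists -> exists
  position 13: exists -> exists
Total alternations = 6

6


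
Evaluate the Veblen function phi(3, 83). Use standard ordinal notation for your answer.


phi(3, 83):
phi(3, beta) = eta_beta (the beta-th eta number, fixed point of zeta).
phi(3, 83) = eta_83

eta_83


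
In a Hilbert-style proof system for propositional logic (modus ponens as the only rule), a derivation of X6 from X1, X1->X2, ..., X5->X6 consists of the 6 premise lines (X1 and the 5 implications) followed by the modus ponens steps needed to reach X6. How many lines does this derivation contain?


We have 6 premise lines: X1 and 5 implications.
Each implication is detached once by MP, giving 5 MP lines.
6 premise lines + 5 MP lines = 11 total lines.

11


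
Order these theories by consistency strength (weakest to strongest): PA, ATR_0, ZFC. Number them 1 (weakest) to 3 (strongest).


Ordering by consistency strength:
1. PA
2. ATR_0
3. ZFC


PA=1, ATR_0=2, ZFC=3


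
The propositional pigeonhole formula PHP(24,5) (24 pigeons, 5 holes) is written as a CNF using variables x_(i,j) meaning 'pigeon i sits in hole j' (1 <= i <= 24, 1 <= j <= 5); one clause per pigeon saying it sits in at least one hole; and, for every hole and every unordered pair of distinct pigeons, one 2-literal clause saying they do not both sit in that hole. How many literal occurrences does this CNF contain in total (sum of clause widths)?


PHP(24,5): 24 pigeons, 5 holes, 24*5 = 120 variables.
- pigeon clauses: one per pigeon -> 24 clauses of width 5 -> 120 literals
- hole clauses: 5 holes * C(24,2) = 5 * 276 -> 1380 clauses of width 2 -> 2760 literals
Total literal occurrences = 120 + 2760 = 2880

2880


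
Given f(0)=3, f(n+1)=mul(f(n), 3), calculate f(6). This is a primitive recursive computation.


f(0) = 3
f(1) = mul(f(0), 3) = mul(3, 3) = 9
f(2) = mul(f(1), 3) = mul(9, 3) = 27
f(3) = mul(f(2), 3) = mul(27, 3) = 81
f(4) = mul(f(3), 3) = mul(81, 3) = 243
f(5) = mul(f(4), 3) = mul(243, 3) = 729
f(6) = mul(f(5), 3) = mul(729, 3) = 2187


2187


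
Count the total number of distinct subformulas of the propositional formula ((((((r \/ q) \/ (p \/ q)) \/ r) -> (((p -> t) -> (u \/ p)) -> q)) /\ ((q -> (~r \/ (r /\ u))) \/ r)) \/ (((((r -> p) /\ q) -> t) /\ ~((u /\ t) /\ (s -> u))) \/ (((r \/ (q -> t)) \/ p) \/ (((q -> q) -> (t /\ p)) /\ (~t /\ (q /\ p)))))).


Formula: ((((((r \/ q) \/ (p \/ q)) \/ r) -> (((p -> t) -> (u \/ p)) -> q)) /\ ((q -> (~r \/ (r /\ u))) \/ r)) \/ (((((r -> p) /\ q) -> t) /\ ~((u /\ t) /\ (s -> u))) \/ (((r \/ (q -> t)) \/ p) \/ (((q -> q) -> (t /\ p)) /\ (~t /\ (q /\ p))))))
Subformulas found:
  1. r
  2. p
  3. q
  4. u
  5. s
  6. t
  7. ~t
  8. ~r
  9. (q /\ p)
  10. (s -> u)
  11. (r -> p)
  12. (u /\ t)
  13. (q -> t)
  14. (q -> q)
  15. (r /\ u)
  16. (p -> t)
  17. (u \/ p)
  18. (r \/ q)
  19. (p \/ q)
  20. (t /\ p)
  21. ((r -> p) /\ q)
  22. (r \/ (q -> t))
  23. (~t /\ (q /\ p))
  24. (~r \/ (r /\ u))
  25. (((r -> p) /\ q) -> t)
  26. ((r \/ q) \/ (p \/ q))
  27. ((p -> t) -> (u \/ p))
  28. ((u /\ t) /\ (s -> u))
  29. ((r \/ (q -> t)) \/ p)
  30. ((q -> q) -> (t /\ p))
  31. (q -> (~r \/ (r /\ u)))
  32. ~((u /\ t) /\ (s -> u))
  33. (((r \/ q) \/ (p \/ q)) \/ r)
  34. (((p -> t) -> (u \/ p)) -> q)
  35. ((q -> (~r \/ (r /\ u))) \/ r)
  36. (((q -> q) -> (t /\ p)) /\ (~t /\ (q /\ p)))
  37. ((((r -> p) /\ q) -> t) /\ ~((u /\ t) /\ (s -> u)))
  38. ((((r \/ q) \/ (p \/ q)) \/ r) -> (((p -> t) -> (u \/ p)) -> q))
  39. (((r \/ (q -> t)) \/ p) \/ (((q -> q) -> (t /\ p)) /\ (~t /\ (q /\ p))))
  40. (((((r \/ q) \/ (p \/ q)) \/ r) -> (((p -> t) -> (u \/ p)) -> q)) /\ ((q -> (~r \/ (r /\ u))) \/ r))
  41. (((((r -> p) /\ q) -> t) /\ ~((u /\ t) /\ (s -> u))) \/ (((r \/ (q -> t)) \/ p) \/ (((q -> q) -> (t /\ p)) /\ (~t /\ (q /\ p)))))
  42. ((((((r \/ q) \/ (p \/ q)) \/ r) -> (((p -> t) -> (u \/ p)) -> q)) /\ ((q -> (~r \/ (r /\ u))) \/ r)) \/ (((((r -> p) /\ q) -> t) /\ ~((u /\ t) /\ (s -> u))) \/ (((r \/ (q -> t)) \/ p) \/ (((q -> q) -> (t /\ p)) /\ (~t /\ (q /\ p))))))
Total distinct subformulas = 42

42
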